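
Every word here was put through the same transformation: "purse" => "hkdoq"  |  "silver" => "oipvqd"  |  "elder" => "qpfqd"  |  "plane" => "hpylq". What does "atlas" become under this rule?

yzpyo

p(15)→h(7) and u(20)→k(10) fit y≡11x+24 (mod 26); the inverse of 11 mod 26 is 19. Each letter's alphabet position (a=0..z=25) is mapped through 11·x+24 mod 26 — an affine cipher.
For atlas: a(0)→11·0+24≡24=y; t(19)→11·19+24≡25=z; l(11)→11·11+24≡15=p; a(0)→11·0+24≡24=y; s(18)→11·18+24≡14=o (all mod 26).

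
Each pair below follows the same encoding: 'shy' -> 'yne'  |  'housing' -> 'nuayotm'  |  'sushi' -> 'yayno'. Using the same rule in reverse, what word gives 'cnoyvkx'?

Compare letters: s→y is +6, h→n is +6, y→e is +6 — a constant shift. Each letter is shifted forward by 6 in the alphabet (a Caesar shift of +6).
Reversing it on cnoyvkx: c−6=w, n−6=h, o−6=i, y−6=s, v−6=p, k−6=e, x−6=r.

whisper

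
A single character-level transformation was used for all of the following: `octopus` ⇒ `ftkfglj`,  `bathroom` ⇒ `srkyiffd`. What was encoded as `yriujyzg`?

hardship

Compare letters: o→f is +17, c→t is +17, t→k is +17 — a constant shift. Every letter moves 17 places later in the alphabet, wrapping around z→a.
Reversing it on yriujyzg: y−17=h, r−17=a, i−17=r, u−17=d, j−17=s, y−17=h, z−17=i, g−17=p.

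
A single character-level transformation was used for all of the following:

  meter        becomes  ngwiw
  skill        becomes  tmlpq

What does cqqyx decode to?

bonus

Each letter shifts forward by (position + 1), i.e. 1, 2, 3, … — the shift grows by one for each successive letter.
Reversing it on cqqyx: c−1=b, q−2=o, q−3=n, y−4=u, x−5=s.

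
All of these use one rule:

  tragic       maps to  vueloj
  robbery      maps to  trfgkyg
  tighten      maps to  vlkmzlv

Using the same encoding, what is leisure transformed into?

nhmxaym

In tragic: t→v is +2, r→u is +3, a→e is +4, g→l is +5 — the shift increases by 1 each position. Each letter shifts forward by (position + 2), i.e. 2, 3, 4, … — the shift grows by one for each successive letter.
For leisure: l+2=n, e+3=h, i+4=m, s+5=x, u+6=a, r+7=y, e+8=m.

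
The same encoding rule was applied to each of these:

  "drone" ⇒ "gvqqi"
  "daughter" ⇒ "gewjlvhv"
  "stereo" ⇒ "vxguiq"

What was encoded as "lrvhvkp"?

Shifts by position in drone: pos 0: d→g (+3), pos 1: r→v (+4), pos 2: o→q (+2), pos 3: n→q (+3), pos 4: e→i (+4) — repeating every 3. It's a Vigenère-style cipher with numeric key [3,4,2]: position i shifts by key[i mod 3].
Reversing it on lrvhvkp: l−3=i, r−4=n, v−2=t, h−3=e, v−4=r, k−2=i, p−3=m.

interim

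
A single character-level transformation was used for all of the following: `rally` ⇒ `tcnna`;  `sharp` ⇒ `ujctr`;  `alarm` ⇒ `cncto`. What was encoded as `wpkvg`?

Compare letters: r→t is +2, a→c is +2, l→n is +2 — a constant shift. This is a Caesar cipher with shift 2.
Undoing it on wpkvg: w−2=u, p−2=n, k−2=i, v−2=t, g−2=e.

unite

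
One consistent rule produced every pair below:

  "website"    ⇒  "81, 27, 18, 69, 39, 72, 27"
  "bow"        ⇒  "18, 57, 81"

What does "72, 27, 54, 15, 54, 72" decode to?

w(#23)→81 and e(#5)→27: differences scale by 3, so n = 3·pos + 12. With a=1..z=26, the number is 3·pos + 12.
Undoing it on 72, 27, 54, 15, 54, 72: 72→(72−12)÷3=20=t, 27→(27−12)÷3=5=e, 54→(54−12)÷3=14=n, 15→(15−12)÷3=1=a, 54→(54−12)÷3=14=n, 72→(72−12)÷3=20=t.

tenant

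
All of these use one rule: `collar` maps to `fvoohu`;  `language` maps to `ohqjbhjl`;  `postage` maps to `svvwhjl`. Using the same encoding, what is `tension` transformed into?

The shift depends on letter class: consonant c→f is +3, but vowel o→v is +7. The rule splits by letter class: vowels +7, consonants +3.
Applying it to tension: t(cons)+3=w, e(vowel)+7=l, n(cons)+3=q, s(cons)+3=v, i(vowel)+7=p, o(vowel)+7=v, n(cons)+3=q.

wlqvpvq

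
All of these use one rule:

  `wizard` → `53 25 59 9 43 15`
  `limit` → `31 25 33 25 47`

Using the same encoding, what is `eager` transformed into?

17 9 21 17 43

w(#23)→53 and i(#9)→25: differences scale by 2, so n = 2·pos + 7. The formula is n = 2×(alphabet index, a=1) + 7.
For eager: e=5→17, a=1→9, g=7→21, e=5→17, r=18→43.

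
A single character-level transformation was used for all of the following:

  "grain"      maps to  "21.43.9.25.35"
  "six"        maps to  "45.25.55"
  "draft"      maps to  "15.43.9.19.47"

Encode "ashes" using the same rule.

9.45.23.17.45

g(#7)→21 and r(#18)→43: differences scale by 2, so n = 2·pos + 7. With a=1..z=26, the number is 2·pos + 7.
Applying it to ashes: a=1→9, s=19→45, h=8→23, e=5→17, s=19→45.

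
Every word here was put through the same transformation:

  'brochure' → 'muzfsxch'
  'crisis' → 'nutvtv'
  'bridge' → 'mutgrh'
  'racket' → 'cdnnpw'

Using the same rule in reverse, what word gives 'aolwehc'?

platter

Shifts by position in brochure: pos 0: b→m (+11), pos 1: r→u (+3), pos 2: o→z (+11), pos 3: c→f (+3) — repeating every 2. It's a Vigenère-style cipher with numeric key [11,3]: position i shifts by key[i mod 2].
Decoding aolwehc: a−11=p, o−3=l, l−11=a, w−3=t, e−11=t, h−3=e, c−11=r.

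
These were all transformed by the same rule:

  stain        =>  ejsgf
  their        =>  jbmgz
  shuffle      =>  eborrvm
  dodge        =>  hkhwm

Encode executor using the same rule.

mdmcojkz

s(18)→e(4) and t(19)→j(9) fit y≡5x+18 (mod 26); the inverse of 5 mod 26 is 21. This is an affine cipher: with a=0,…,z=25, each position x becomes (5x+18) mod 26.
On executor: e(4)→5·4+18≡12=m; x(23)→5·23+18≡3=d; e(4)→5·4+18≡12=m; c(2)→5·2+18≡2=c; u(20)→5·20+18≡14=o; t(19)→5·19+18≡9=j; o(14)→5·14+18≡10=k; r(17)→5·17+18≡25=z (all mod 26).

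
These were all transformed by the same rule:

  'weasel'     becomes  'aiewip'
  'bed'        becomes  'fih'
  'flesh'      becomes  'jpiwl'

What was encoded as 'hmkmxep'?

Compare letters: w→a is +4, e→i is +4, a→e is +4 — a constant shift. It's a constant shift of +4 (ROT4).
Undoing it on hmkmxep: h−4=d, m−4=i, k−4=g, m−4=i, x−4=t, e−4=a, p−4=l.

digital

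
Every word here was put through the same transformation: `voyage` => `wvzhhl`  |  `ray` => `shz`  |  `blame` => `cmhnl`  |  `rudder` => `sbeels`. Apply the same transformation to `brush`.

The shift depends on letter class: consonant v→w is +1, but vowel o→v is +7. The rule splits by letter class: vowels +7, consonants +1.
On brush: b(cons)+1=c, r(cons)+1=s, u(vowel)+7=b, s(cons)+1=t, h(cons)+1=i.

csbti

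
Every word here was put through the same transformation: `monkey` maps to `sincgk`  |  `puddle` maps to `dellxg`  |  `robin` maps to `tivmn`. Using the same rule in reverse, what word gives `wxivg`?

This is an affine cipher: with a=0,…,z=25, each position x becomes (21x+0) mod 26.
Decoding wxivg: w(22)→5·(22−0)≡6=g; x(23)→5·(23−0)≡11=l; i(8)→5·(8−0)≡14=o; v(21)→5·(21−0)≡1=b; g(6)→5·(6−0)≡4=e (all mod 26).

globe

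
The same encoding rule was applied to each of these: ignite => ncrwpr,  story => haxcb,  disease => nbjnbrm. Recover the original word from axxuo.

floor

Read the word backwards and shift each letter +9.
Reversing it on axxuo: shift back: a−9=r, x−9=o, x−9=o, u−9=l, o−9=f → roolf; then reverse → floor.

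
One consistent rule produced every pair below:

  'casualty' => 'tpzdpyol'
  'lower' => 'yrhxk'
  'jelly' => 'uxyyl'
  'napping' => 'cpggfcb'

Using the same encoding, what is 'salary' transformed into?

zpypkl

c(2)→t(19) and a(0)→p(15) fit y≡15x+15 (mod 26); the inverse of 15 mod 26 is 7. This is an affine cipher: with a=0,…,z=25, each position x becomes (15x+15) mod 26.
Applying it to salary: s(18)→15·18+15≡25=z; a(0)→15·0+15≡15=p; l(11)→15·11+15≡24=y; a(0)→15·0+15≡15=p; r(17)→15·17+15≡10=k; y(24)→15·24+15≡11=l (all mod 26).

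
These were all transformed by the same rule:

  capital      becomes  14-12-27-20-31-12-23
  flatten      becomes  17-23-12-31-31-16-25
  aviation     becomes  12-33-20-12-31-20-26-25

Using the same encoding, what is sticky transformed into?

30-31-20-14-22-36

c is letter #3 and maps to 14: an offset of 11. Each letter is replaced by its alphabet position (a=1..z=26) + 11.
On sticky: s=19→30, t=20→31, i=9→20, c=3→14, k=11→22, y=25→36.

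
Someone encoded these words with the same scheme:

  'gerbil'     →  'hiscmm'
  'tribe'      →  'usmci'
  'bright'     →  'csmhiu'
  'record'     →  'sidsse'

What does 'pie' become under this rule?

qmi

The rule splits by letter class: vowels +4, consonants +1.
On pie: p(cons)+1=q, i(vowel)+4=m, e(vowel)+4=i.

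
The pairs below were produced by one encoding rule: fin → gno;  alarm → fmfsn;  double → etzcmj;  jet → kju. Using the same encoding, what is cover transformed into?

dtwjs

The shift depends on letter class: consonant f→g is +1, but vowel i→n is +5. The rule splits by letter class: vowels +5, consonants +1.
Applying it to cover: c(cons)+1=d, o(vowel)+5=t, v(cons)+1=w, e(vowel)+5=j, r(cons)+1=s.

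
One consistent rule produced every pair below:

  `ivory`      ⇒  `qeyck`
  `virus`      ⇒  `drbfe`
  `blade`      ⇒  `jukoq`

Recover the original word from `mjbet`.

In ivory: i→q is +8, v→e is +9, o→y is +10, r→c is +11 — the shift increases by 1 each position. Each letter shifts forward by (position + 8), i.e. 8, 9, 10, … — the shift grows by one for each successive letter.
Reversing it on mjbet: m−8=e, j−9=a, b−10=r, e−11=t, t−12=h.

earth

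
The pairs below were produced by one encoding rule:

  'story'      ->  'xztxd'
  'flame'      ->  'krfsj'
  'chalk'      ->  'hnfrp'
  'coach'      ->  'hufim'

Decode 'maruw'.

Shifts by position in story: pos 0: s→x (+5), pos 1: t→z (+6), pos 2: o→t (+5), pos 3: r→x (+6) — repeating every 2. The shifts repeat in a cycle of length 2: positions 0,1,… shift by +5, +6, then the pattern repeats.
Undoing it on maruw: m−5=h, a−6=u, r−5=m, u−6=o, w−5=r.

humor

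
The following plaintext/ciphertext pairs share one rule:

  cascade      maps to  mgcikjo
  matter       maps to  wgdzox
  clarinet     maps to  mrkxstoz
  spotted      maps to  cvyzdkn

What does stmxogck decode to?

It's a Vigenère-style cipher with numeric key [10,6]: position i shifts by key[i mod 2].
Decoding stmxogck: s−10=i, t−6=n, m−10=c, x−6=r, o−10=e, g−6=a, c−10=s, k−6=e.

increase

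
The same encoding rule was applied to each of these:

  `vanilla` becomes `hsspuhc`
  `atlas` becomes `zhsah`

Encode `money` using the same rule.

fluvt

The output letters match the input read backwards, each shifted +7: vanilla reversed is allinav. The word is reversed, then every letter is shifted forward by 7.
For money: reverse → yenom; then shift: y+7=f, e+7=l, n+7=u, o+7=v, m+7=t.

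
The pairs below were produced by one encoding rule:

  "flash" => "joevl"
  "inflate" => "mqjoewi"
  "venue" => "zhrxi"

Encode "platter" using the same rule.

A repeating key of period 2 is used — shifts +4, +3 over and over.
For platter: p+4=t, l+3=o, a+4=e, t+3=w, t+4=x, e+3=h, r+4=v.

toewxhv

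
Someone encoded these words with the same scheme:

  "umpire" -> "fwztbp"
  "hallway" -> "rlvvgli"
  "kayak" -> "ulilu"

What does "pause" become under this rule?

zlfcp

The shift depends on letter class: consonant m→w is +10, but vowel u→f is +11. The rule splits by letter class: vowels +11, consonants +10.
Applying it to pause: p(cons)+10=z, a(vowel)+11=l, u(vowel)+11=f, s(cons)+10=c, e(vowel)+11=p.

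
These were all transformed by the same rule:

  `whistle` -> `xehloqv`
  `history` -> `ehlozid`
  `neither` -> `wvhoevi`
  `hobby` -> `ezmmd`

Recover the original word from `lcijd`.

spray

w(22)→x(23) and h(7)→e(4) fit y≡3x+9 (mod 26); the inverse of 3 mod 26 is 9. Each letter's alphabet position (a=0..z=25) is mapped through 3·x+9 mod 26 — an affine cipher.
Undoing it on lcijd: l(11)→9·(11−9)≡18=s; c(2)→9·(2−9)≡15=p; i(8)→9·(8−9)≡17=r; j(9)→9·(9−9)≡0=a; d(3)→9·(3−9)≡24=y (all mod 26).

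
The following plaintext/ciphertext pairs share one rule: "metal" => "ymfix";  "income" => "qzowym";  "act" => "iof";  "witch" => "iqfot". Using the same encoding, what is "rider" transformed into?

dqpmd

The shift depends on letter class: consonant m→y is +12, but vowel e→m is +8. The rule splits by letter class: vowels +8, consonants +12.
For rider: r(cons)+12=d, i(vowel)+8=q, d(cons)+12=p, e(vowel)+8=m, r(cons)+12=d.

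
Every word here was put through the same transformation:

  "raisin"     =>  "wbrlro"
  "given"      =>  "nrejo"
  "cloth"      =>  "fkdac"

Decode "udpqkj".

r(17)→w(22) and a(0)→b(1) fit y≡15x+1 (mod 26); the inverse of 15 mod 26 is 7. Treating letters as 0–25, the rule is x ↦ 15x + 1 (mod 26).
Decoding udpqkj: u(20)→7·(20−1)≡3=d; d(3)→7·(3−1)≡14=o; p(15)→7·(15−1)≡20=u; q(16)→7·(16−1)≡1=b; k(10)→7·(10−1)≡11=l; j(9)→7·(9−1)≡4=e (all mod 26).

double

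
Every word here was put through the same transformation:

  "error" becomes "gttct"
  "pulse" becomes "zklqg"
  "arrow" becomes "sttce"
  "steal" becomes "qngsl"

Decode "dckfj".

e(4)→g(6) and r(17)→t(19) fit y≡23x+18 (mod 26); the inverse of 23 mod 26 is 17. Treating letters as 0–25, the rule is x ↦ 23x + 18 (mod 26).
Decoding dckfj: d(3)→17·(3−18)≡5=f; c(2)→17·(2−18)≡14=o; k(10)→17·(10−18)≡20=u; f(5)→17·(5−18)≡13=n; j(9)→17·(9−18)≡3=d (all mod 26).

found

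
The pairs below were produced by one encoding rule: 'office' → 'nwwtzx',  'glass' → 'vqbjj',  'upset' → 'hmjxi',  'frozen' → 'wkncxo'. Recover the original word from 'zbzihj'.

o(14)→n(13) and f(5)→w(22) fit y≡25x+1 (mod 26); the inverse of 25 mod 26 is 25. Each letter's alphabet position (a=0..z=25) is mapped through 25·x+1 mod 26 — an affine cipher.
Decoding zbzihj: z(25)→25·(25−1)≡2=c; b(1)→25·(1−1)≡0=a; z(25)→25·(25−1)≡2=c; i(8)→25·(8−1)≡19=t; h(7)→25·(7−1)≡20=u; j(9)→25·(9−1)≡18=s (all mod 26).

cactus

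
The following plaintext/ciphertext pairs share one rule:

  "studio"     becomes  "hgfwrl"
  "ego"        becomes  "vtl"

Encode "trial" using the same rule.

girzo

Each pair mirrors across the alphabet (s↔h, t↔g, u↔f): positions sum to 25. This is the alphabet-reversal cipher (Atbash): a becomes z, b becomes y, etc.
On trial: t↔g, r↔i, i↔r, a↔z, l↔o.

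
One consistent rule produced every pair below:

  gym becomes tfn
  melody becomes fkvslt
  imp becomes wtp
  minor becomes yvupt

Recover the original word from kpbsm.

fluid

The output letters match the input read backwards, each shifted +7: gym reversed is myg. The word is reversed, then every letter is shifted forward by 7.
Decoding kpbsm: shift back: k−7=d, p−7=i, b−7=u, s−7=l, m−7=f → diulf; then reverse → fluid.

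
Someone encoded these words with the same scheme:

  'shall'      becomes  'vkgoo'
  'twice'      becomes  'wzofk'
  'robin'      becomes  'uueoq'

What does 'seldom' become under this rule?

vkogup

The shift depends on letter class: consonant s→v is +3, but vowel a→g is +6. Two shifts are in play — +6 for a/e/i/o/u, +3 for every other letter.
For seldom: s(cons)+3=v, e(vowel)+6=k, l(cons)+3=o, d(cons)+3=g, o(vowel)+6=u, m(cons)+3=p.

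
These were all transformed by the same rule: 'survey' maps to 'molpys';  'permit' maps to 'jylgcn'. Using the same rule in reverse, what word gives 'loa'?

rug

Compare letters: s→m is +20, u→o is +20, r→l is +20 — a constant shift. It's a constant shift of +20 (ROT20).
Reversing it on loa: l−20=r, o−20=u, a−20=g.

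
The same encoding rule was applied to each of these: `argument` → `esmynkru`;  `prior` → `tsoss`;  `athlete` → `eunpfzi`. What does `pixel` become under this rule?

Shifts by position in argument: pos 0: a→e (+4), pos 1: r→s (+1), pos 2: g→m (+6), pos 3: u→y (+4), pos 4: m→n (+1), pos 5: e→k (+6) — repeating every 3. The shifts repeat in a cycle of length 3: positions 0,1,… shift by +4, +1, +6, then the pattern repeats.
For pixel: p+4=t, i+1=j, x+6=d, e+4=i, l+1=m.

tjdim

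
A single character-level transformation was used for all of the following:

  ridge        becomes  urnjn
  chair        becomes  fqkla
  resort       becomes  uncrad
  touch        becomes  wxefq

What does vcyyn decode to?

stove

It's a Vigenère-style cipher with numeric key [3,9,10]: position i shifts by key[i mod 3].
Decoding vcyyn: v−3=s, c−9=t, y−10=o, y−3=v, n−9=e.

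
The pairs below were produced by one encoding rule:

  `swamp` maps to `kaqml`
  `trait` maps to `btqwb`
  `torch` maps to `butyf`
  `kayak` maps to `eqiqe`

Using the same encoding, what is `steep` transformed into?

kbggl

s(18)→k(10) and w(22)→a(0) fit y≡17x+16 (mod 26); the inverse of 17 mod 26 is 23. This is an affine cipher: with a=0,…,z=25, each position x becomes (17x+16) mod 26.
Applying it to steep: s(18)→17·18+16≡10=k; t(19)→17·19+16≡1=b; e(4)→17·4+16≡6=g; e(4)→17·4+16≡6=g; p(15)→17·15+16≡11=l (all mod 26).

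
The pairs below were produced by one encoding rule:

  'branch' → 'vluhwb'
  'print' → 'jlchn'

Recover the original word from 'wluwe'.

Compare letters: b→v is +20, r→l is +20, a→u is +20 — a constant shift. It's a constant shift of +20 (ROT20).
Decoding wluwe: w−20=c, l−20=r, u−20=a, w−20=c, e−20=k.

crack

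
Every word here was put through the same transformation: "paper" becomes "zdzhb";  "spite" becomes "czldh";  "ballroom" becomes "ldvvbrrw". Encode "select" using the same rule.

chvhmd

Two shifts are in play — +3 for a/e/i/o/u, +10 for every other letter.
For select: s(cons)+10=c, e(vowel)+3=h, l(cons)+10=v, e(vowel)+3=h, c(cons)+10=m, t(cons)+10=d.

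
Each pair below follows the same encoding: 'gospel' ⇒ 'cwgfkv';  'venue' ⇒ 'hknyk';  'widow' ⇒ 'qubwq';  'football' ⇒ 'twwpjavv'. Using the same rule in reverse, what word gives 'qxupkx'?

Treating letters as 0–25, the rule is x ↦ 9x + 0 (mod 26).
Undoing it on qxupkx: q(16)→3·(16−0)≡22=w; x(23)→3·(23−0)≡17=r; u(20)→3·(20−0)≡8=i; p(15)→3·(15−0)≡19=t; k(10)→3·(10−0)≡4=e; x(23)→3·(23−0)≡17=r (all mod 26).

writer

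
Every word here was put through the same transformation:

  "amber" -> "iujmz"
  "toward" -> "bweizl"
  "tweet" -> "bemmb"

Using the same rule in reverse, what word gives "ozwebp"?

Compare letters: a→i is +8, m→u is +8, b→j is +8 — a constant shift. Every letter moves 8 places later in the alphabet, wrapping around z→a.
Undoing it on ozwebp: o−8=g, z−8=r, w−8=o, e−8=w, b−8=t, p−8=h.

growth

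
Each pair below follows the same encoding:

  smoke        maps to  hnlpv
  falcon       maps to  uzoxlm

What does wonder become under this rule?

Each pair mirrors across the alphabet (s↔h, m↔n, o↔l): positions sum to 25. Letters are reflected about the middle of the alphabet (position → 25−position): Atbash.
Applying it to wonder: w↔d, o↔l, n↔m, d↔w, e↔v, r↔i.

dlmwvi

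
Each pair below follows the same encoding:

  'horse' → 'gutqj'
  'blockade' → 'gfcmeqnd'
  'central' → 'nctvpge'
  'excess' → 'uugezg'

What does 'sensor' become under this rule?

Two steps: reverse the string, then apply a Caesar shift of +2.
For sensor: reverse → rosnes; then shift: r+2=t, o+2=q, s+2=u, n+2=p, e+2=g, s+2=u.

tqupgu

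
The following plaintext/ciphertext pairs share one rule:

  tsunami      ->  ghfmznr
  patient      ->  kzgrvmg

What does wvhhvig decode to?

Each pair mirrors across the alphabet (t↔g, s↔h, u↔f): positions sum to 25. This is the alphabet-reversal cipher (Atbash): a becomes z, b becomes y, etc.
Reversing it on wvhhvig: w↔d, v↔e, h↔s, h↔s, v↔e, i↔r, g↔t.

dessert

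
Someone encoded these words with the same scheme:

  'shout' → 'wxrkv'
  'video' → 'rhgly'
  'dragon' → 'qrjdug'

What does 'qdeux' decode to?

urban

The output letters match the input read backwards, each shifted +3: shout reversed is tuohs. Read the word backwards and shift each letter +3.
Decoding qdeux: shift back: q−3=n, d−3=a, e−3=b, u−3=r, x−3=u → nabru; then reverse → urban.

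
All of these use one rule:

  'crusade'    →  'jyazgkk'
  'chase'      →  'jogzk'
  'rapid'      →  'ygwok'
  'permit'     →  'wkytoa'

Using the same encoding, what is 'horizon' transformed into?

ouyoguu

The rule splits by letter class: vowels +6, consonants +7.
For horizon: h(cons)+7=o, o(vowel)+6=u, r(cons)+7=y, i(vowel)+6=o, z(cons)+7=g, o(vowel)+6=u, n(cons)+7=u.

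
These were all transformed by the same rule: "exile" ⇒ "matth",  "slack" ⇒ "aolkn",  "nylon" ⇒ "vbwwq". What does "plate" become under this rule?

xolbh

Shifts by position in exile: pos 0: e→m (+8), pos 1: x→a (+3), pos 2: i→t (+11), pos 3: l→t (+8), pos 4: e→h (+3) — repeating every 3. The shifts repeat in a cycle of length 3: positions 0,1,… shift by +8, +3, +11, then the pattern repeats.
For plate: p+8=x, l+3=o, a+11=l, t+8=b, e+3=h.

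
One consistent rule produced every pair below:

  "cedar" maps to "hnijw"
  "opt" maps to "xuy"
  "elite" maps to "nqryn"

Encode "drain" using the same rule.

The shift depends on letter class: consonant c→h is +5, but vowel e→n is +9. The rule splits by letter class: vowels +9, consonants +5.
On drain: d(cons)+5=i, r(cons)+5=w, a(vowel)+9=j, i(vowel)+9=r, n(cons)+5=s.

iwjrs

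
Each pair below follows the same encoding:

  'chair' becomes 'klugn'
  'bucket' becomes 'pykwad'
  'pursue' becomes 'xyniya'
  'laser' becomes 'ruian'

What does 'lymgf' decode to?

humid

c(2)→k(10) and h(7)→l(11) fit y≡21x+20 (mod 26); the inverse of 21 mod 26 is 5. Treating letters as 0–25, the rule is x ↦ 21x + 20 (mod 26).
Decoding lymgf: l(11)→5·(11−20)≡7=h; y(24)→5·(24−20)≡20=u; m(12)→5·(12−20)≡12=m; g(6)→5·(6−20)≡8=i; f(5)→5·(5−20)≡3=d (all mod 26).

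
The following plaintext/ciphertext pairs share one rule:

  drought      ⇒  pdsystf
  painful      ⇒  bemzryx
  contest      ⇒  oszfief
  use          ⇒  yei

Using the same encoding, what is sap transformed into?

eeb

The shift depends on letter class: consonant d→p is +12, but vowel o→s is +4. Vowels shift forward by 4 and consonants shift forward by 12.
Applying it to sap: s(cons)+12=e, a(vowel)+4=e, p(cons)+12=b.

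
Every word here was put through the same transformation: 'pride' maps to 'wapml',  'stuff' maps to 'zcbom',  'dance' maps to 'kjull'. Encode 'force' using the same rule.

Shifts by position in pride: pos 0: p→w (+7), pos 1: r→a (+9), pos 2: i→p (+7), pos 3: d→m (+9) — repeating every 2. The shifts repeat in a cycle of length 2: positions 0,1,… shift by +7, +9, then the pattern repeats.
On force: f+7=m, o+9=x, r+7=y, c+9=l, e+7=l.

mxyll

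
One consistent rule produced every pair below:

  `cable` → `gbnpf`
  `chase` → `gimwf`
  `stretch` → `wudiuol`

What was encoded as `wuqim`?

A repeating key of period 3 is used — shifts +4, +1, +12 over and over.
Undoing it on wuqim: w−4=s, u−1=t, q−12=e, i−4=e, m−1=l.

steel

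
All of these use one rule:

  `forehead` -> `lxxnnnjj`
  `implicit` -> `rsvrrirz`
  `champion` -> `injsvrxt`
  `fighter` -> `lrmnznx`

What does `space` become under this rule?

yvjin

The shift depends on letter class: consonant f→l is +6, but vowel o→x is +9. Vowels shift forward by 9 and consonants shift forward by 6.
On space: s(cons)+6=y, p(cons)+6=v, a(vowel)+9=j, c(cons)+6=i, e(vowel)+9=n.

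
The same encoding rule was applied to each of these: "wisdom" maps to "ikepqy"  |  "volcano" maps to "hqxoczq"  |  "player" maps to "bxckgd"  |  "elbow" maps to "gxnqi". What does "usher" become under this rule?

wetgd

Vowels shift forward by 2 and consonants shift forward by 12.
On usher: u(vowel)+2=w, s(cons)+12=e, h(cons)+12=t, e(vowel)+2=g, r(cons)+12=d.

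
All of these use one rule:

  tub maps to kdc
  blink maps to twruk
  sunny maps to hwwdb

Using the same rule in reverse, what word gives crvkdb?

The word is reversed, then every letter is shifted forward by 9.
Decoding crvkdb: shift back: c−9=t, r−9=i, v−9=m, k−9=b, d−9=u, b−9=s → timbus; then reverse → submit.

submit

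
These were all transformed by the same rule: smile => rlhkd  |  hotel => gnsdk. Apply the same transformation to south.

rntsg

Compare letters: s→r is +25, m→l is +25, i→h is +25 — a constant shift. It's a constant shift of +25 (ROT25).
Applying it to south: s+25=r, o+25=n, u+25=t, t+25=s, h+25=g.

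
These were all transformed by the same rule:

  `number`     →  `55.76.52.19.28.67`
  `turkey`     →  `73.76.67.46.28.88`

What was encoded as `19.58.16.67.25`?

board

With a=1..z=26, the number is 3·pos + 13.
Undoing it on 19.58.16.67.25: 19→(19−13)÷3=2=b, 58→(58−13)÷3=15=o, 16→(16−13)÷3=1=a, 67→(67−13)÷3=18=r, 25→(25−13)÷3=4=d.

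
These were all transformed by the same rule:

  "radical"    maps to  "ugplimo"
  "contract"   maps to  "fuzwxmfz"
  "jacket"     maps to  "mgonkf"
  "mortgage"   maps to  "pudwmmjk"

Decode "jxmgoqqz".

The shifts repeat in a cycle of length 3: positions 0,1,… shift by +3, +6, +12, then the pattern repeats.
Decoding jxmgoqqz: j−3=g, x−6=r, m−12=a, g−3=d, o−6=i, q−12=e, q−3=n, z−6=t.

gradient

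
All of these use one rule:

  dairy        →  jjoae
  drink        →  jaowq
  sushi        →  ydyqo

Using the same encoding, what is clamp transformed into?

iugvv

The shifts repeat in a cycle of length 2: positions 0,1,… shift by +6, +9, then the pattern repeats.
For clamp: c+6=i, l+9=u, a+6=g, m+9=v, p+6=v.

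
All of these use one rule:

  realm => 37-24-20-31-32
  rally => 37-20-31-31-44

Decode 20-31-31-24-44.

alley

r is letter #18 and maps to 37: an offset of 19. Letters become their 1-based position plus 19 (so a→20, b→21, …).
Decoding 20-31-31-24-44: 20→(20−19)÷1=1=a, 31→(31−19)÷1=12=l, 31→(31−19)÷1=12=l, 24→(24−19)÷1=5=e, 44→(44−19)÷1=25=y.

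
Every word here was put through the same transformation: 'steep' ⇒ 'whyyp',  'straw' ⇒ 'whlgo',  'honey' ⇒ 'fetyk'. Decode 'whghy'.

state

s(18)→w(22) and t(19)→h(7) fit y≡11x+6 (mod 26); the inverse of 11 mod 26 is 19. Each letter's alphabet position (a=0..z=25) is mapped through 11·x+6 mod 26 — an affine cipher.
Undoing it on whghy: w(22)→19·(22−6)≡18=s; h(7)→19·(7−6)≡19=t; g(6)→19·(6−6)≡0=a; h(7)→19·(7−6)≡19=t; y(24)→19·(24−6)≡4=e (all mod 26).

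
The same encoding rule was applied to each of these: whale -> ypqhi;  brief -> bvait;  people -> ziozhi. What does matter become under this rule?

sqrriv

w(22)→y(24) and h(7)→p(15) fit y≡11x+16 (mod 26); the inverse of 11 mod 26 is 19. Treating letters as 0–25, the rule is x ↦ 11x + 16 (mod 26).
On matter: m(12)→11·12+16≡18=s; a(0)→11·0+16≡16=q; t(19)→11·19+16≡17=r; t(19)→11·19+16≡17=r; e(4)→11·4+16≡8=i; r(17)→11·17+16≡21=v (all mod 26).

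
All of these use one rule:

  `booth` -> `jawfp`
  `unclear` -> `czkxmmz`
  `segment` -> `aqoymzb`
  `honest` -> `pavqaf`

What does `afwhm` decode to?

stove

Shifts by position in booth: pos 0: b→j (+8), pos 1: o→a (+12), pos 2: o→w (+8), pos 3: t→f (+12) — repeating every 2. The shifts repeat in a cycle of length 2: positions 0,1,… shift by +8, +12, then the pattern repeats.
Decoding afwhm: a−8=s, f−12=t, w−8=o, h−12=v, m−8=e.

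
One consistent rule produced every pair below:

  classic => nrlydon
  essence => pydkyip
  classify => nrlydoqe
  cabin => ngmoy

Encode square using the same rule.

dwfgck

Shifts by position in classic: pos 0: c→n (+11), pos 1: l→r (+6), pos 2: a→l (+11), pos 3: s→y (+6) — repeating every 2. It's a Vigenère-style cipher with numeric key [11,6]: position i shifts by key[i mod 2].
On square: s+11=d, q+6=w, u+11=f, a+6=g, r+11=c, e+6=k.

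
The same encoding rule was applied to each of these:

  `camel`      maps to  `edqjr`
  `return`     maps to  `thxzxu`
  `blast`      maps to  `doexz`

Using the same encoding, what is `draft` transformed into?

fuekz

In camel: c→e is +2, a→d is +3, m→q is +4, e→j is +5 — the shift increases by 1 each position. Each letter shifts forward by (position + 2), i.e. 2, 3, 4, … — the shift grows by one for each successive letter.
On draft: d+2=f, r+3=u, a+4=e, f+5=k, t+6=z.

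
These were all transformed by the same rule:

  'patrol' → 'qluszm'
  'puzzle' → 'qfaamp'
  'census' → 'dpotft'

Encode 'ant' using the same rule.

The shift depends on letter class: consonant p→q is +1, but vowel a→l is +11. Vowels shift forward by 11 and consonants shift forward by 1.
Applying it to ant: a(vowel)+11=l, n(cons)+1=o, t(cons)+1=u.

lou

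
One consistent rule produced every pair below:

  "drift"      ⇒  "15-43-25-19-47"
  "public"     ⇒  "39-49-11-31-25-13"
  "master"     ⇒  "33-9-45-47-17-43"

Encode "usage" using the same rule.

49-45-9-21-17

d(#4)→15 and r(#18)→43: differences scale by 2, so n = 2·pos + 7. The formula is n = 2×(alphabet index, a=1) + 7.
Applying it to usage: u=21→49, s=19→45, a=1→9, g=7→21, e=5→17.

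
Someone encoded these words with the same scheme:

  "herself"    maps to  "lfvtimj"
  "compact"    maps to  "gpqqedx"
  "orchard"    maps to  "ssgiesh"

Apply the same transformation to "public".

tvfmmd

Shifts by position in herself: pos 0: h→l (+4), pos 1: e→f (+1), pos 2: r→v (+4), pos 3: s→t (+1) — repeating every 2. It's a Vigenère-style cipher with numeric key [4,1]: position i shifts by key[i mod 2].
On public: p+4=t, u+1=v, b+4=f, l+1=m, i+4=m, c+1=d.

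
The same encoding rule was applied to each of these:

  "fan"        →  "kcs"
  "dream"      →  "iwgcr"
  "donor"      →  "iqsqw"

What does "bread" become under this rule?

The shift depends on letter class: consonant f→k is +5, but vowel a→c is +2. Two shifts are in play — +2 for a/e/i/o/u, +5 for every other letter.
On bread: b(cons)+5=g, r(cons)+5=w, e(vowel)+2=g, a(vowel)+2=c, d(cons)+5=i.

gwgci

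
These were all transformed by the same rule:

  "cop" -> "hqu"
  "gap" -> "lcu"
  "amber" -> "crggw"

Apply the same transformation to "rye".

The shift depends on letter class: consonant c→h is +5, but vowel o→q is +2. Two shifts are in play — +2 for a/e/i/o/u, +5 for every other letter.
On rye: r(cons)+5=w, y(cons)+5=d, e(vowel)+2=g.

wdg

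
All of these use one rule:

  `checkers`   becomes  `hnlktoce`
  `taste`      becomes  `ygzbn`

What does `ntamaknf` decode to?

In checkers: c→h is +5, h→n is +6, e→l is +7, c→k is +8 — the shift increases by 1 each position. Each letter shifts forward by (position + 5), i.e. 5, 6, 7, … — the shift grows by one for each successive letter.
Decoding ntamaknf: n−5=i, t−6=n, a−7=t, m−8=e, a−9=r, k−10=a, n−11=c, f−12=t.

interact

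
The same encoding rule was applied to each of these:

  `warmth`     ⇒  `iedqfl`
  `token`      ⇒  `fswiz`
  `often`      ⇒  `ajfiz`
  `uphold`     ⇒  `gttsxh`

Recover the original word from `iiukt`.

weigh

The shifts repeat in a cycle of length 2: positions 0,1,… shift by +12, +4, then the pattern repeats.
Reversing it on iiukt: i−12=w, i−4=e, u−12=i, k−4=g, t−12=h.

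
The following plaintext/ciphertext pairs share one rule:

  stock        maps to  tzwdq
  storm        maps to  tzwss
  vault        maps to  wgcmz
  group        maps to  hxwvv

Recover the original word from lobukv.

kitten

Shifts by position in stock: pos 0: s→t (+1), pos 1: t→z (+6), pos 2: o→w (+8), pos 3: c→d (+1), pos 4: k→q (+6) — repeating every 3. A repeating key of period 3 is used — shifts +1, +6, +8 over and over.
Reversing it on lobukv: l−1=k, o−6=i, b−8=t, u−1=t, k−6=e, v−8=n.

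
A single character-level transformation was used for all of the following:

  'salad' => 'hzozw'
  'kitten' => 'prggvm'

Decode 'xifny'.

Each pair mirrors across the alphabet (s↔h, a↔z, l↔o): positions sum to 25. This is the alphabet-reversal cipher (Atbash): a becomes z, b becomes y, etc.
Reversing it on xifny: x↔c, i↔r, f↔u, n↔m, y↔b.

crumb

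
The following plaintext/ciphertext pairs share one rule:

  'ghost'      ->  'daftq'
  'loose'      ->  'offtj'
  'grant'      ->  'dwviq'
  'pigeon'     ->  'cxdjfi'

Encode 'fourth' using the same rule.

This is an affine cipher: with a=0,…,z=25, each position x becomes (23x+21) mod 26.
Applying it to fourth: f(5)→23·5+21≡6=g; o(14)→23·14+21≡5=f; u(20)→23·20+21≡13=n; r(17)→23·17+21≡22=w; t(19)→23·19+21≡16=q; h(7)→23·7+21≡0=a (all mod 26).

gfnwqa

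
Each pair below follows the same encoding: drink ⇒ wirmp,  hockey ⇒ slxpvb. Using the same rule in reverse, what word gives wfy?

dub

Letters are reflected about the middle of the alphabet (position → 25−position): Atbash.
Undoing it on wfy: w↔d, f↔u, y↔b.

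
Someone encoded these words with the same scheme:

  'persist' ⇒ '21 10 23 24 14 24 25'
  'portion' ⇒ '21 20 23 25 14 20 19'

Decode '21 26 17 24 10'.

pulse

Each letter is replaced by its alphabet position (a=1..z=26) + 5.
Reversing it on 21 26 17 24 10: 21→(21−5)÷1=16=p, 26→(26−5)÷1=21=u, 17→(17−5)÷1=12=l, 24→(24−5)÷1=19=s, 10→(10−5)÷1=5=e.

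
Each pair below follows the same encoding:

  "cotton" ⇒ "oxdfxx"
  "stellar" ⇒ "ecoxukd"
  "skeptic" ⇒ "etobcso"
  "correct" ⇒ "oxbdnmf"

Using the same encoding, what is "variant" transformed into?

Shifts by position in cotton: pos 0: c→o (+12), pos 1: o→x (+9), pos 2: t→d (+10), pos 3: t→f (+12), pos 4: o→x (+9), pos 5: n→x (+10) — repeating every 3. It's a Vigenère-style cipher with numeric key [12,9,10]: position i shifts by key[i mod 3].
On variant: v+12=h, a+9=j, r+10=b, i+12=u, a+9=j, n+10=x, t+12=f.

hjbujxf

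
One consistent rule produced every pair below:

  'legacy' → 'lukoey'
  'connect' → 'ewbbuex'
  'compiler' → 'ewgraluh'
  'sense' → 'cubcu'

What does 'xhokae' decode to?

l(11)→l(11) and e(4)→u(20) fit y≡21x+14 (mod 26); the inverse of 21 mod 26 is 5. Treating letters as 0–25, the rule is x ↦ 21x + 14 (mod 26).
Decoding xhokae: x(23)→5·(23−14)≡19=t; h(7)→5·(7−14)≡17=r; o(14)→5·(14−14)≡0=a; k(10)→5·(10−14)≡6=g; a(0)→5·(0−14)≡8=i; e(4)→5·(4−14)≡2=c (all mod 26).

tragic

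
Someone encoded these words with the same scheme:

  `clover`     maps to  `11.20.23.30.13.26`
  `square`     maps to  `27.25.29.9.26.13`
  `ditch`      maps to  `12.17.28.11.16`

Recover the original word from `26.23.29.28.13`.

route

Each letter is replaced by its alphabet position (a=1..z=26) + 8.
Reversing it on 26.23.29.28.13: 26→(26−8)÷1=18=r, 23→(23−8)÷1=15=o, 29→(29−8)÷1=21=u, 28→(28−8)÷1=20=t, 13→(13−8)÷1=5=e.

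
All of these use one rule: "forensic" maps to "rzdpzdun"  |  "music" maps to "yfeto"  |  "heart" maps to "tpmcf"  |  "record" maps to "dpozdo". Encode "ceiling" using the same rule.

opuwuys

Shifts by position in forensic: pos 0: f→r (+12), pos 1: o→z (+11), pos 2: r→d (+12), pos 3: e→p (+11) — repeating every 2. It's a Vigenère-style cipher with numeric key [12,11]: position i shifts by key[i mod 2].
Applying it to ceiling: c+12=o, e+11=p, i+12=u, l+11=w, i+12=u, n+11=y, g+12=s.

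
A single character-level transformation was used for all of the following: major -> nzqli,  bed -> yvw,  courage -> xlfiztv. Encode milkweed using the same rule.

Each pair mirrors across the alphabet (m↔n, a↔z, j↔q): positions sum to 25. Each letter is replaced by its mirror in the alphabet: a↔z, b↔y, c↔x, and so on (the Atbash cipher).
On milkweed: m↔n, i↔r, l↔o, k↔p, w↔d, e↔v, e↔v, d↔w.

nropdvvw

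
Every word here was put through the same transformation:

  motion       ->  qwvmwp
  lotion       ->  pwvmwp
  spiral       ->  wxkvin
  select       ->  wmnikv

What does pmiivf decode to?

legend

Shifts by position in motion: pos 0: m→q (+4), pos 1: o→w (+8), pos 2: t→v (+2), pos 3: i→m (+4), pos 4: o→w (+8), pos 5: n→p (+2) — repeating every 3. It's a Vigenère-style cipher with numeric key [4,8,2]: position i shifts by key[i mod 3].
Reversing it on pmiivf: p−4=l, m−8=e, i−2=g, i−4=e, v−8=n, f−2=d.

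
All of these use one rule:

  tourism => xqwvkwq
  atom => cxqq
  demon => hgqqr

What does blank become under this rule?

fpcro

The rule splits by letter class: vowels +2, consonants +4.
Applying it to blank: b(cons)+4=f, l(cons)+4=p, a(vowel)+2=c, n(cons)+4=r, k(cons)+4=o.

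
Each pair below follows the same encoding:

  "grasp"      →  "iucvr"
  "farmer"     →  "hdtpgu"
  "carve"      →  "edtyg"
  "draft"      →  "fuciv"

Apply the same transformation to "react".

Shifts by position in grasp: pos 0: g→i (+2), pos 1: r→u (+3), pos 2: a→c (+2), pos 3: s→v (+3) — repeating every 2. The shifts repeat in a cycle of length 2: positions 0,1,… shift by +2, +3, then the pattern repeats.
For react: r+2=t, e+3=h, a+2=c, c+3=f, t+2=v.

thcfv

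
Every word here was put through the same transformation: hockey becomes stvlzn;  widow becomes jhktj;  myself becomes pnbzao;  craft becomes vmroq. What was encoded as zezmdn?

energy

h(7)→s(18) and o(14)→t(19) fit y≡15x+17 (mod 26); the inverse of 15 mod 26 is 7. Treating letters as 0–25, the rule is x ↦ 15x + 17 (mod 26).
Reversing it on zezmdn: z(25)→7·(25−17)≡4=e; e(4)→7·(4−17)≡13=n; z(25)→7·(25−17)≡4=e; m(12)→7·(12−17)≡17=r; d(3)→7·(3−17)≡6=g; n(13)→7·(13−17)≡24=y (all mod 26).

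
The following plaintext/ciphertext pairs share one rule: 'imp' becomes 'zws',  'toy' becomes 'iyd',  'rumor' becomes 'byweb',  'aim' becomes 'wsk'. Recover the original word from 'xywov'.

lemon

The output letters match the input read backwards, each shifted +10: imp reversed is pmi. Read the word backwards and shift each letter +10.
Reversing it on xywov: shift back: x−10=n, y−10=o, w−10=m, o−10=e, v−10=l → nomel; then reverse → lemon.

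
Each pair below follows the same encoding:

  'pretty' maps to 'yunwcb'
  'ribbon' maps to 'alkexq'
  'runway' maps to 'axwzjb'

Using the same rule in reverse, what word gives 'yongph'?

pledge

A repeating key of period 2 is used — shifts +9, +3 over and over.
Undoing it on yongph: y−9=p, o−3=l, n−9=e, g−3=d, p−9=g, h−3=e.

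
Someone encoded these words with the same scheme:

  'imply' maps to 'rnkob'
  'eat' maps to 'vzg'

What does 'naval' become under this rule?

Each pair mirrors across the alphabet (i↔r, m↔n, p↔k): positions sum to 25. This is the alphabet-reversal cipher (Atbash): a becomes z, b becomes y, etc.
On naval: n↔m, a↔z, v↔e, a↔z, l↔o.

mzezo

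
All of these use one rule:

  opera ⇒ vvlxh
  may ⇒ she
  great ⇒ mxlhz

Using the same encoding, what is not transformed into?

tvz

The shift depends on letter class: consonant p→v is +6, but vowel o→v is +7. The rule splits by letter class: vowels +7, consonants +6.
On not: n(cons)+6=t, o(vowel)+7=v, t(cons)+6=z.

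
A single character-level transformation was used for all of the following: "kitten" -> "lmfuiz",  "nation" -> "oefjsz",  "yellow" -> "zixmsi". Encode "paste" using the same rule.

qeeui

Shifts by position in kitten: pos 0: k→l (+1), pos 1: i→m (+4), pos 2: t→f (+12), pos 3: t→u (+1), pos 4: e→i (+4), pos 5: n→z (+12) — repeating every 3. It's a Vigenère-style cipher with numeric key [1,4,12]: position i shifts by key[i mod 3].
On paste: p+1=q, a+4=e, s+12=e, t+1=u, e+4=i.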